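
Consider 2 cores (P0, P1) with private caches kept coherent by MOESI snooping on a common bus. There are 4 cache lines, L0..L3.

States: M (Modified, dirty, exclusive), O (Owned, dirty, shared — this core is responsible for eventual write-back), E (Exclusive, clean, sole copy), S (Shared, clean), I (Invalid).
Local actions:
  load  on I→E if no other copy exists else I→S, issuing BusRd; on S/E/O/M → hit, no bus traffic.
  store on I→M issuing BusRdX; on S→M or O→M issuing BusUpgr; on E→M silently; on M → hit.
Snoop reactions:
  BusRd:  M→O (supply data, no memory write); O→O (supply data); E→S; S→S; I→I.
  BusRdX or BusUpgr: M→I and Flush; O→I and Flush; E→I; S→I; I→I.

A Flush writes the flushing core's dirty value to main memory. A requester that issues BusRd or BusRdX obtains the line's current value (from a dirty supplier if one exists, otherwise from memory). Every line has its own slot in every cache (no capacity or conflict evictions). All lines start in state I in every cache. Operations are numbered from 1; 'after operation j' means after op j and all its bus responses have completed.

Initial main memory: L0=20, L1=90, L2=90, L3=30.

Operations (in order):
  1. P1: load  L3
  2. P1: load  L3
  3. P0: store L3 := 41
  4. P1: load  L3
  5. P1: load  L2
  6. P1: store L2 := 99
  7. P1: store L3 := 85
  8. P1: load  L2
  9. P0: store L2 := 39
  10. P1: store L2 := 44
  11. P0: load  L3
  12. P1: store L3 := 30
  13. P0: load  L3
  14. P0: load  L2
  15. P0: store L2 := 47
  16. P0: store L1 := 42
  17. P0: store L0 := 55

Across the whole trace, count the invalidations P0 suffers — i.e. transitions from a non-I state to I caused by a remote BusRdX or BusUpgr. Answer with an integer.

invalidations = 3

  op1 P1: load  L3 → I/E on L3; bus BusRd; mem=30
  op2 P1: load  L3 → I/E on L3; bus (none); mem=30
  op3 P0: store L3 := 41 → M/I on L3; bus BusRdX; mem=30
  op4 P1: load  L3 → O/S on L3; bus BusRd; mem=30
  op5 P1: load  L2 → I/E on L2; bus BusRd; mem=90
  op6 P1: store L2 := 99 → I/M on L2; bus (none); mem=90
  op7 P1: store L3 := 85 → I/M on L3; bus BusUpgr Flush; mem=41
  op8 P1: load  L2 → I/M on L2; bus (none); mem=90
  op9 P0: store L2 := 39 → M/I on L2; bus BusRdX Flush; mem=99
  op10 P1: store L2 := 44 → I/M on L2; bus BusRdX Flush; mem=39
  op11 P0: load  L3 → S/O on L3; bus BusRd; mem=41
  op12 P1: store L3 := 30 → I/M on L3; bus BusUpgr; mem=41
  op13 P0: load  L3 → S/O on L3; bus BusRd; mem=41
  op14 P0: load  L2 → S/O on L2; bus BusRd; mem=39
  op15 P0: store L2 := 47 → M/I on L2; bus BusUpgr Flush; mem=44
  op16 P0: store L1 := 42 → M/I on L1; bus BusRdX; mem=90
  op17 P0: store L0 := 55 → M/I on L0; bus BusRdX; mem=20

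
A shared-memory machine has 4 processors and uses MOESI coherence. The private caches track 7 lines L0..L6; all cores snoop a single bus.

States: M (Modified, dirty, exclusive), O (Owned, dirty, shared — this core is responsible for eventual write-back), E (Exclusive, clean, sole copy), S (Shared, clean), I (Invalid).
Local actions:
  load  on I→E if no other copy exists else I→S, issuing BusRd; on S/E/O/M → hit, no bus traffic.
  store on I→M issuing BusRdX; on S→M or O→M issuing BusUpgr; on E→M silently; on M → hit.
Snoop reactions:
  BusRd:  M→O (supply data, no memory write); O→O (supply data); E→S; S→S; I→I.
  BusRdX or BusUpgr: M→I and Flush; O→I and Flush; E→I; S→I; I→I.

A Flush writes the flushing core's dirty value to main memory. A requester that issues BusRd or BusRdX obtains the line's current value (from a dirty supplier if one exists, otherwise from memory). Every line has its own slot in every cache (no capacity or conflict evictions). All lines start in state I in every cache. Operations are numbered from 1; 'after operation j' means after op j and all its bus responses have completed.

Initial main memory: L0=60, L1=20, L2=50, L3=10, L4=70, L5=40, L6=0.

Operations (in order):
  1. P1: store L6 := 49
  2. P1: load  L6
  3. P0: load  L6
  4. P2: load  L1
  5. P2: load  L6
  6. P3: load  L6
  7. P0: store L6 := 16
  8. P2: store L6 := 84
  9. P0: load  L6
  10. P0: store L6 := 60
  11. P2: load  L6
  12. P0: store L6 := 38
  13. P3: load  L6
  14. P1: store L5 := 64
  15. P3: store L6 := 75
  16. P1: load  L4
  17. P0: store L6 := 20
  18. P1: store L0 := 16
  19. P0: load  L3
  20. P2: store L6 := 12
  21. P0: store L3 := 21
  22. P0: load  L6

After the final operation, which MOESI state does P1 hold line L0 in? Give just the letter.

state = M

[1] P1: store L6 := 49 | P0:I, P1:M(49), P2:I, P3:I | bus: BusRdX
[2] P1: load  L6 | P0:I, P1:M(49), P2:I, P3:I | bus: none
[3] P0: load  L6 | P0:S(49), P1:O(49), P2:I, P3:I | bus: BusRd
[4] P2: load  L1 | P0:I, P1:I, P2:E(20), P3:I | bus: BusRd
[5] P2: load  L6 | P0:S(49), P1:O(49), P2:S(49), P3:I | bus: BusRd
[6] P3: load  L6 | P0:S(49), P1:O(49), P2:S(49), P3:S(49) | bus: BusRd
[7] P0: store L6 := 16 | P0:M(16), P1:I, P2:I, P3:I | bus: BusUpgr,Flush
[8] P2: store L6 := 84 | P0:I, P1:I, P2:M(84), P3:I | bus: BusRdX,Flush
[9] P0: load  L6 | P0:S(84), P1:I, P2:O(84), P3:I | bus: BusRd
[10] P0: store L6 := 60 | P0:M(60), P1:I, P2:I, P3:I | bus: BusUpgr,Flush
[11] P2: load  L6 | P0:O(60), P1:I, P2:S(60), P3:I | bus: BusRd
[12] P0: store L6 := 38 | P0:M(38), P1:I, P2:I, P3:I | bus: BusUpgr
[13] P3: load  L6 | P0:O(38), P1:I, P2:I, P3:S(38) | bus: BusRd
[14] P1: store L5 := 64 | P0:I, P1:M(64), P2:I, P3:I | bus: BusRdX
[15] P3: store L6 := 75 | P0:I, P1:I, P2:I, P3:M(75) | bus: BusUpgr,Flush
[16] P1: load  L4 | P0:I, P1:E(70), P2:I, P3:I | bus: BusRd
[17] P0: store L6 := 20 | P0:M(20), P1:I, P2:I, P3:I | bus: BusRdX,Flush
[18] P1: store L0 := 16 | P0:I, P1:M(16), P2:I, P3:I | bus: BusRdX
[19] P0: load  L3 | P0:E(10), P1:I, P2:I, P3:I | bus: BusRd
[20] P2: store L6 := 12 | P0:I, P1:I, P2:M(12), P3:I | bus: BusRdX,Flush
[21] P0: store L3 := 21 | P0:M(21), P1:I, P2:I, P3:I | bus: none
[22] P0: load  L6 | P0:S(12), P1:I, P2:O(12), P3:I | bus: BusRd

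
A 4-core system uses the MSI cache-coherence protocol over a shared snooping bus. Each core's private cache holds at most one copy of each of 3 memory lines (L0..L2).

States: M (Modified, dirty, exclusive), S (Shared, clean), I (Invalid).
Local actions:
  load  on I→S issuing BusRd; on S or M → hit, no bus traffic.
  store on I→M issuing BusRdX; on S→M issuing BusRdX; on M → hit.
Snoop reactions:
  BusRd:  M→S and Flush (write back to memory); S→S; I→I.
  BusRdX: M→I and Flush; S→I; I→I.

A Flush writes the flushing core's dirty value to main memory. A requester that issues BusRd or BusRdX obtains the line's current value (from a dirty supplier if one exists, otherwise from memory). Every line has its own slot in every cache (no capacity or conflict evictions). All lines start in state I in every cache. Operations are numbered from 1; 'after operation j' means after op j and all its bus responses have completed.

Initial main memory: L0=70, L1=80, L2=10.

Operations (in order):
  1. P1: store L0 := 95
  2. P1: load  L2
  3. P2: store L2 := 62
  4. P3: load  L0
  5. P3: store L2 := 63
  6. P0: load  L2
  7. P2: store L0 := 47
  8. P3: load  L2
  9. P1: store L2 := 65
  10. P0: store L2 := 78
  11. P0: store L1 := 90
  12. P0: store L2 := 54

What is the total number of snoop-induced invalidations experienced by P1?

step 1: P1: store L0 := 95  ⟶  IMII  (L0)  txn=BusRdX  M[L0]=70
step 2: P1: load  L2  ⟶  ISII  (L2)  txn=BusRd  M[L2]=10
step 3: P2: store L2 := 62  ⟶  IIMI  (L2)  txn=BusRdX  M[L2]=10
step 4: P3: load  L0  ⟶  ISIS  (L0)  txn=BusRd+Flush  M[L0]=95
step 5: P3: store L2 := 63  ⟶  IIIM  (L2)  txn=BusRdX+Flush  M[L2]=62
step 6: P0: load  L2  ⟶  SIIS  (L2)  txn=BusRd+Flush  M[L2]=63
step 7: P2: store L0 := 47  ⟶  IIMI  (L0)  txn=BusRdX  M[L0]=95
step 8: P3: load  L2  ⟶  SIIS  (L2)  txn=∅  M[L2]=63
step 9: P1: store L2 := 65  ⟶  IMII  (L2)  txn=BusRdX  M[L2]=63
step 10: P0: store L2 := 78  ⟶  MIII  (L2)  txn=BusRdX+Flush  M[L2]=65
step 11: P0: store L1 := 90  ⟶  MIII  (L1)  txn=BusRdX  M[L1]=80
step 12: P0: store L2 := 54  ⟶  MIII  (L2)  txn=∅  M[L2]=65

invalidations = 3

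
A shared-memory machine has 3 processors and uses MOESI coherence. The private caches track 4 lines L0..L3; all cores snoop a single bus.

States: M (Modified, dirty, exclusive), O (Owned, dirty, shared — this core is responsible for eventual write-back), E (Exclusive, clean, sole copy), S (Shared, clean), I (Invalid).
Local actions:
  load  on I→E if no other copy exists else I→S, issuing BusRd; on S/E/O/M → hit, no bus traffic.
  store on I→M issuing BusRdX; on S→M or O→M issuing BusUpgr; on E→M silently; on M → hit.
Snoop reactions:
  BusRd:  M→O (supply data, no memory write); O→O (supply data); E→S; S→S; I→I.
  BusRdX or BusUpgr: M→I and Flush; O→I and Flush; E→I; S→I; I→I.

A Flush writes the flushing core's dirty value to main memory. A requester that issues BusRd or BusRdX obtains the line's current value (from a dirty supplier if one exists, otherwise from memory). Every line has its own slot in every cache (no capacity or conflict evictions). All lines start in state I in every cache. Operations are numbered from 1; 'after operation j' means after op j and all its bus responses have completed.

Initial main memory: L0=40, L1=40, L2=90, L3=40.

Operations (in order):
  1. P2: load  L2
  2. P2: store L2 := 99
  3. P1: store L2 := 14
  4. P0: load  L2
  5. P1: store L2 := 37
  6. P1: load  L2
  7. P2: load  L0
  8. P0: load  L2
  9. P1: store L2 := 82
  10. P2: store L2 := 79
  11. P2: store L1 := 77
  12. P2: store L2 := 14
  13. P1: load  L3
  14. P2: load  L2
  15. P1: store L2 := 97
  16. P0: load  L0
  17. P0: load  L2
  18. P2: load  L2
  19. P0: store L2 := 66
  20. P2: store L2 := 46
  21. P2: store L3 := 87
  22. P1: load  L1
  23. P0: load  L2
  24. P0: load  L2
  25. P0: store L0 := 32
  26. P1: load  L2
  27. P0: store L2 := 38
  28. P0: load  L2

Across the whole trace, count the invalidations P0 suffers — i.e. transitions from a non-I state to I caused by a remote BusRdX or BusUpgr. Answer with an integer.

invalidations = 3

step 1: P2: load  L2  ⟶  IIE  (L2)  txn=BusRd  M[L2]=90
step 2: P2: store L2 := 99  ⟶  IIM  (L2)  txn=∅  M[L2]=90
step 3: P1: store L2 := 14  ⟶  IMI  (L2)  txn=BusRdX+Flush  M[L2]=99
step 4: P0: load  L2  ⟶  SOI  (L2)  txn=BusRd  M[L2]=99
step 5: P1: store L2 := 37  ⟶  IMI  (L2)  txn=BusUpgr  M[L2]=99
step 6: P1: load  L2  ⟶  IMI  (L2)  txn=∅  M[L2]=99
step 7: P2: load  L0  ⟶  IIE  (L0)  txn=BusRd  M[L0]=40
step 8: P0: load  L2  ⟶  SOI  (L2)  txn=BusRd  M[L2]=99
step 9: P1: store L2 := 82  ⟶  IMI  (L2)  txn=BusUpgr  M[L2]=99
step 10: P2: store L2 := 79  ⟶  IIM  (L2)  txn=BusRdX+Flush  M[L2]=82
step 11: P2: store L1 := 77  ⟶  IIM  (L1)  txn=BusRdX  M[L1]=40
step 12: P2: store L2 := 14  ⟶  IIM  (L2)  txn=∅  M[L2]=82
step 13: P1: load  L3  ⟶  IEI  (L3)  txn=BusRd  M[L3]=40
step 14: P2: load  L2  ⟶  IIM  (L2)  txn=∅  M[L2]=82
step 15: P1: store L2 := 97  ⟶  IMI  (L2)  txn=BusRdX+Flush  M[L2]=14
step 16: P0: load  L0  ⟶  SIS  (L0)  txn=BusRd  M[L0]=40
step 17: P0: load  L2  ⟶  SOI  (L2)  txn=BusRd  M[L2]=14
step 18: P2: load  L2  ⟶  SOS  (L2)  txn=BusRd  M[L2]=14
step 19: P0: store L2 := 66  ⟶  MII  (L2)  txn=BusUpgr+Flush  M[L2]=97
step 20: P2: store L2 := 46  ⟶  IIM  (L2)  txn=BusRdX+Flush  M[L2]=66
step 21: P2: store L3 := 87  ⟶  IIM  (L3)  txn=BusRdX  M[L3]=40
step 22: P1: load  L1  ⟶  ISO  (L1)  txn=BusRd  M[L1]=40
step 23: P0: load  L2  ⟶  SIO  (L2)  txn=BusRd  M[L2]=66
step 24: P0: load  L2  ⟶  SIO  (L2)  txn=∅  M[L2]=66
step 25: P0: store L0 := 32  ⟶  MII  (L0)  txn=BusUpgr  M[L0]=40
step 26: P1: load  L2  ⟶  SSO  (L2)  txn=BusRd  M[L2]=66
step 27: P0: store L2 := 38  ⟶  MII  (L2)  txn=BusUpgr+Flush  M[L2]=46
step 28: P0: load  L2  ⟶  MII  (L2)  txn=∅  M[L2]=46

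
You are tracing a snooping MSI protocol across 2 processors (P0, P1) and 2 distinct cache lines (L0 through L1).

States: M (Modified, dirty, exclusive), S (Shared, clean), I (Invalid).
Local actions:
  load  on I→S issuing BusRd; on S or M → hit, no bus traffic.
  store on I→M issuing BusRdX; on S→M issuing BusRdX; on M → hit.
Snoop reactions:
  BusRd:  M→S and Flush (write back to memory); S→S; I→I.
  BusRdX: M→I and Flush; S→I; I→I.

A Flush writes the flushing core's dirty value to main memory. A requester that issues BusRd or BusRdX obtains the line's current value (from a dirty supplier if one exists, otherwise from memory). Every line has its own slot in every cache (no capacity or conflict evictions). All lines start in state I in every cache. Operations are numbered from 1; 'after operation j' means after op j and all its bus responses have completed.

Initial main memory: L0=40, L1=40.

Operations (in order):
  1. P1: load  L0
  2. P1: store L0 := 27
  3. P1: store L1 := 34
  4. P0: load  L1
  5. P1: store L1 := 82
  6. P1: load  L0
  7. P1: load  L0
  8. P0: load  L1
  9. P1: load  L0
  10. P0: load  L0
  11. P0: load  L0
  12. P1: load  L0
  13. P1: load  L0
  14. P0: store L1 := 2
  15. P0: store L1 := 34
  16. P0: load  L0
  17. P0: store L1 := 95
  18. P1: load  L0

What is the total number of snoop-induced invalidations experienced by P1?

1. P1: load  L0  bus=[BusRd]  L0: P0=I P1=S  mem[L0]=40
2. P1: store L0 := 27  bus=[BusRdX]  L0: P0=I P1=M  mem[L0]=40
3. P1: store L1 := 34  bus=[BusRdX]  L1: P0=I P1=M  mem[L1]=40
4. P0: load  L1  bus=[BusRd,Flush]  L1: P0=S P1=S  mem[L1]=34
5. P1: store L1 := 82  bus=[BusRdX]  L1: P0=I P1=M  mem[L1]=34
6. P1: load  L0  bus=[-]  L0: P0=I P1=M  mem[L0]=40
7. P1: load  L0  bus=[-]  L0: P0=I P1=M  mem[L0]=40
8. P0: load  L1  bus=[BusRd,Flush]  L1: P0=S P1=S  mem[L1]=82
9. P1: load  L0  bus=[-]  L0: P0=I P1=M  mem[L0]=40
10. P0: load  L0  bus=[BusRd,Flush]  L0: P0=S P1=S  mem[L0]=27
11. P0: load  L0  bus=[-]  L0: P0=S P1=S  mem[L0]=27
12. P1: load  L0  bus=[-]  L0: P0=S P1=S  mem[L0]=27
13. P1: load  L0  bus=[-]  L0: P0=S P1=S  mem[L0]=27
14. P0: store L1 := 2  bus=[BusRdX]  L1: P0=M P1=I  mem[L1]=82
15. P0: store L1 := 34  bus=[-]  L1: P0=M P1=I  mem[L1]=82
16. P0: load  L0  bus=[-]  L0: P0=S P1=S  mem[L0]=27
17. P0: store L1 := 95  bus=[-]  L1: P0=M P1=I  mem[L1]=82
18. P1: load  L0  bus=[-]  L0: P0=S P1=S  mem[L0]=27

invalidations = 1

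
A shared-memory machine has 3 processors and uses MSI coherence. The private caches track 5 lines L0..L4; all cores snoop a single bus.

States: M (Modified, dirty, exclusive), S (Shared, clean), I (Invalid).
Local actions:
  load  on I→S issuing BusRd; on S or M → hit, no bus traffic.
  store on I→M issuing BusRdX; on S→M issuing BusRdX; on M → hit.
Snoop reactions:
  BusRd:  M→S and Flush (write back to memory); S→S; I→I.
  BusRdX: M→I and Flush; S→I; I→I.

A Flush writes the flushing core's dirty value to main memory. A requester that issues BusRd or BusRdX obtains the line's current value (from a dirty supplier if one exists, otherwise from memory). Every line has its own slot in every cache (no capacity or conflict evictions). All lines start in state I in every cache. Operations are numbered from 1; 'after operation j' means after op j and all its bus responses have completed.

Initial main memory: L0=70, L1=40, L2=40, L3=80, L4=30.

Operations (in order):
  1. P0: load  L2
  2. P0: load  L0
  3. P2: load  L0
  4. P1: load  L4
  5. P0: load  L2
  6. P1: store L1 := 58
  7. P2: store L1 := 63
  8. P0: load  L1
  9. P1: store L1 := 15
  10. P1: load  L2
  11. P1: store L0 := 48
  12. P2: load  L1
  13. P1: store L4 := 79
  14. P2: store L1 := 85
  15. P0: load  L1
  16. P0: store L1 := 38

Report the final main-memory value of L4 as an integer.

memory[L4] = 30

step 1: P0: load  L2  ⟶  SII  (L2)  txn=BusRd  M[L2]=40
step 2: P0: load  L0  ⟶  SII  (L0)  txn=BusRd  M[L0]=70
step 3: P2: load  L0  ⟶  SIS  (L0)  txn=BusRd  M[L0]=70
step 4: P1: load  L4  ⟶  ISI  (L4)  txn=BusRd  M[L4]=30
step 5: P0: load  L2  ⟶  SII  (L2)  txn=∅  M[L2]=40
step 6: P1: store L1 := 58  ⟶  IMI  (L1)  txn=BusRdX  M[L1]=40
step 7: P2: store L1 := 63  ⟶  IIM  (L1)  txn=BusRdX+Flush  M[L1]=58
step 8: P0: load  L1  ⟶  SIS  (L1)  txn=BusRd+Flush  M[L1]=63
step 9: P1: store L1 := 15  ⟶  IMI  (L1)  txn=BusRdX  M[L1]=63
step 10: P1: load  L2  ⟶  SSI  (L2)  txn=BusRd  M[L2]=40
step 11: P1: store L0 := 48  ⟶  IMI  (L0)  txn=BusRdX  M[L0]=70
step 12: P2: load  L1  ⟶  ISS  (L1)  txn=BusRd+Flush  M[L1]=15
step 13: P1: store L4 := 79  ⟶  IMI  (L4)  txn=BusRdX  M[L4]=30
step 14: P2: store L1 := 85  ⟶  IIM  (L1)  txn=BusRdX  M[L1]=15
step 15: P0: load  L1  ⟶  SIS  (L1)  txn=BusRd+Flush  M[L1]=85
step 16: P0: store L1 := 38  ⟶  MII  (L1)  txn=BusRdX  M[L1]=85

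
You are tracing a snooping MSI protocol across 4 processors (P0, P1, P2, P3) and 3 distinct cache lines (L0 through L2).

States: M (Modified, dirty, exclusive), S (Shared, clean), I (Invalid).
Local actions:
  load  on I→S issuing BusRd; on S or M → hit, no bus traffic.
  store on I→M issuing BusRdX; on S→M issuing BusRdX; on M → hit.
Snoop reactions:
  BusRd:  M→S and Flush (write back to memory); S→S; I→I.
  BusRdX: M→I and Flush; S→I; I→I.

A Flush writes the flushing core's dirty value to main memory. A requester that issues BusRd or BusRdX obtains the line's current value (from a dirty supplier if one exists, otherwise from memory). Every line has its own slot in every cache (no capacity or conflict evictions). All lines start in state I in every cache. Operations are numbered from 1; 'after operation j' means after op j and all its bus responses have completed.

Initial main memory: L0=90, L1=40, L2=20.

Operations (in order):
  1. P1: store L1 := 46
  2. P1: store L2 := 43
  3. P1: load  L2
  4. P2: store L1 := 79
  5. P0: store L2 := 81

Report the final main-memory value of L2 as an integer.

1. P1: store L1 := 46  bus=[BusRdX]  L1: P0=I P1=M P2=I P3=I  mem[L1]=40
2. P1: store L2 := 43  bus=[BusRdX]  L2: P0=I P1=M P2=I P3=I  mem[L2]=20
3. P1: load  L2  bus=[-]  L2: P0=I P1=M P2=I P3=I  mem[L2]=20
4. P2: store L1 := 79  bus=[BusRdX,Flush]  L1: P0=I P1=I P2=M P3=I  mem[L1]=46
5. P0: store L2 := 81  bus=[BusRdX,Flush]  L2: P0=M P1=I P2=I P3=I  mem[L2]=43

memory[L2] = 43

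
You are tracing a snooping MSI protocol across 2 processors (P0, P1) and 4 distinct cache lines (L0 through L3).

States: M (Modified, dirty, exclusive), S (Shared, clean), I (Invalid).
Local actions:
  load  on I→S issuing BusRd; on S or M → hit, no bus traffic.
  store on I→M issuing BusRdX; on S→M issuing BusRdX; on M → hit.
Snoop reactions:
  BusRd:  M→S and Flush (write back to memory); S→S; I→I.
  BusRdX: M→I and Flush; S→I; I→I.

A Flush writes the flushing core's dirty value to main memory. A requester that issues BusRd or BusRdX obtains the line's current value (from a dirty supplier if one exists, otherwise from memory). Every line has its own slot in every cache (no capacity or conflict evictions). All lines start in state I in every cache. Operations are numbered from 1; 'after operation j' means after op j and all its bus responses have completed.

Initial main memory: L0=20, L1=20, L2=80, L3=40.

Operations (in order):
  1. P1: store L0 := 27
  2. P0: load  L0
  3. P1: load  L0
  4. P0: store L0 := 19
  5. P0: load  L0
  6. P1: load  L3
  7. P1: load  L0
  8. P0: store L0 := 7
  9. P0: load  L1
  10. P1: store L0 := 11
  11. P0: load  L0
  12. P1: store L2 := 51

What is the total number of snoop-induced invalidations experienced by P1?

step 1: P1: store L0 := 27  ⟶  IM  (L0)  txn=BusRdX  M[L0]=20
step 2: P0: load  L0  ⟶  SS  (L0)  txn=BusRd+Flush  M[L0]=27
step 3: P1: load  L0  ⟶  SS  (L0)  txn=∅  M[L0]=27
step 4: P0: store L0 := 19  ⟶  MI  (L0)  txn=BusRdX  M[L0]=27
step 5: P0: load  L0  ⟶  MI  (L0)  txn=∅  M[L0]=27
step 6: P1: load  L3  ⟶  IS  (L3)  txn=BusRd  M[L3]=40
step 7: P1: load  L0  ⟶  SS  (L0)  txn=BusRd+Flush  M[L0]=19
step 8: P0: store L0 := 7  ⟶  MI  (L0)  txn=BusRdX  M[L0]=19
step 9: P0: load  L1  ⟶  SI  (L1)  txn=BusRd  M[L1]=20
step 10: P1: store L0 := 11  ⟶  IM  (L0)  txn=BusRdX+Flush  M[L0]=7
step 11: P0: load  L0  ⟶  SS  (L0)  txn=BusRd+Flush  M[L0]=11
step 12: P1: store L2 := 51  ⟶  IM  (L2)  txn=BusRdX  M[L2]=80

invalidations = 2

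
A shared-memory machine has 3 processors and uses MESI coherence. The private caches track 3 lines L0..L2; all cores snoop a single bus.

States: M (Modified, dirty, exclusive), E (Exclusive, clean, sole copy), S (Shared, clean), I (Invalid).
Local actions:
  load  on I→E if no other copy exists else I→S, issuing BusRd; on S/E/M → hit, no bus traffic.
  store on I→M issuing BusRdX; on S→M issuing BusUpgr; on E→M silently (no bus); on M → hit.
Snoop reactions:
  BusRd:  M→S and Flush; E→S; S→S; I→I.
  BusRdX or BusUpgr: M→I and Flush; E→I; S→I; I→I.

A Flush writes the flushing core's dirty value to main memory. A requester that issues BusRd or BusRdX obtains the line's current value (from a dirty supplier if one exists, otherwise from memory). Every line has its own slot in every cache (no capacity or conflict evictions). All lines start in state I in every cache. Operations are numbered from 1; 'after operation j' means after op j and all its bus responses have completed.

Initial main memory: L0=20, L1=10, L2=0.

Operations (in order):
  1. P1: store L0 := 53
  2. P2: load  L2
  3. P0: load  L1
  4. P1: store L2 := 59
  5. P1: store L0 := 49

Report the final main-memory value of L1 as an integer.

memory[L1] = 10

  op1 P1: store L0 := 53 → I/M/I on L0; bus BusRdX; mem=20
  op2 P2: load  L2 → I/I/E on L2; bus BusRd; mem=0
  op3 P0: load  L1 → E/I/I on L1; bus BusRd; mem=10
  op4 P1: store L2 := 59 → I/M/I on L2; bus BusRdX; mem=0
  op5 P1: store L0 := 49 → I/M/I on L0; bus (none); mem=20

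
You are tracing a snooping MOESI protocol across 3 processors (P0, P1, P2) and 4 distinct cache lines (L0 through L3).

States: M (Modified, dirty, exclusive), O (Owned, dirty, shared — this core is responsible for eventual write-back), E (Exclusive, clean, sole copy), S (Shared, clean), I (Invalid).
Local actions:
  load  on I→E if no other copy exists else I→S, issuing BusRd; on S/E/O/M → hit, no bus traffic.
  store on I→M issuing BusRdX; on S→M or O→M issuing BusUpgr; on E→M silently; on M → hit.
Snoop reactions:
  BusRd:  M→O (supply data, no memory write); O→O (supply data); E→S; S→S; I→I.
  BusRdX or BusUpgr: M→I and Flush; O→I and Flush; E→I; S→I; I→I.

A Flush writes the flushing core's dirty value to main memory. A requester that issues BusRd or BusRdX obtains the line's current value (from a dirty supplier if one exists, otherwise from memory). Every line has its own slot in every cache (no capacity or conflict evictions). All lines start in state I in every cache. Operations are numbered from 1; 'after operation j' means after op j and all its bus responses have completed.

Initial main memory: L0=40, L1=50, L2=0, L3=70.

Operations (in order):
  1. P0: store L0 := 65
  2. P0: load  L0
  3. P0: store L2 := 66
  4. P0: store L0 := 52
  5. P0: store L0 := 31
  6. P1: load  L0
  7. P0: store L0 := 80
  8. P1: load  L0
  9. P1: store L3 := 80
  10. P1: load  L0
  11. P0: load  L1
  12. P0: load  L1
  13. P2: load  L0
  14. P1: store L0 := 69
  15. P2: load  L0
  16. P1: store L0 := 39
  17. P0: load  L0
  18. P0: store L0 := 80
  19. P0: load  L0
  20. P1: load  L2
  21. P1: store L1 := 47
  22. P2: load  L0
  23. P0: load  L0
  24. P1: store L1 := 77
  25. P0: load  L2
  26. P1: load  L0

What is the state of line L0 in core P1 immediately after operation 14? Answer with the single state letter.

state = M

[1] P0: store L0 := 65 | P0:M(65), P1:I, P2:I | bus: BusRdX
[2] P0: load  L0 | P0:M(65), P1:I, P2:I | bus: none
[3] P0: store L2 := 66 | P0:M(66), P1:I, P2:I | bus: BusRdX
[4] P0: store L0 := 52 | P0:M(52), P1:I, P2:I | bus: none
[5] P0: store L0 := 31 | P0:M(31), P1:I, P2:I | bus: none
[6] P1: load  L0 | P0:O(31), P1:S(31), P2:I | bus: BusRd
[7] P0: store L0 := 80 | P0:M(80), P1:I, P2:I | bus: BusUpgr
[8] P1: load  L0 | P0:O(80), P1:S(80), P2:I | bus: BusRd
[9] P1: store L3 := 80 | P0:I, P1:M(80), P2:I | bus: BusRdX
[10] P1: load  L0 | P0:O(80), P1:S(80), P2:I | bus: none
[11] P0: load  L1 | P0:E(50), P1:I, P2:I | bus: BusRd
[12] P0: load  L1 | P0:E(50), P1:I, P2:I | bus: none
[13] P2: load  L0 | P0:O(80), P1:S(80), P2:S(80) | bus: BusRd
[14] P1: store L0 := 69 | P0:I, P1:M(69), P2:I | bus: BusUpgr,Flush
[15] P2: load  L0 | P0:I, P1:O(69), P2:S(69) | bus: BusRd
[16] P1: store L0 := 39 | P0:I, P1:M(39), P2:I | bus: BusUpgr
[17] P0: load  L0 | P0:S(39), P1:O(39), P2:I | bus: BusRd
[18] P0: store L0 := 80 | P0:M(80), P1:I, P2:I | bus: BusUpgr,Flush
[19] P0: load  L0 | P0:M(80), P1:I, P2:I | bus: none
[20] P1: load  L2 | P0:O(66), P1:S(66), P2:I | bus: BusRd
[21] P1: store L1 := 47 | P0:I, P1:M(47), P2:I | bus: BusRdX
[22] P2: load  L0 | P0:O(80), P1:I, P2:S(80) | bus: BusRd
[23] P0: load  L0 | P0:O(80), P1:I, P2:S(80) | bus: none
[24] P1: store L1 := 77 | P0:I, P1:M(77), P2:I | bus: none
[25] P0: load  L2 | P0:O(66), P1:S(66), P2:I | bus: none
[26] P1: load  L0 | P0:O(80), P1:S(80), P2:S(80) | bus: BusRd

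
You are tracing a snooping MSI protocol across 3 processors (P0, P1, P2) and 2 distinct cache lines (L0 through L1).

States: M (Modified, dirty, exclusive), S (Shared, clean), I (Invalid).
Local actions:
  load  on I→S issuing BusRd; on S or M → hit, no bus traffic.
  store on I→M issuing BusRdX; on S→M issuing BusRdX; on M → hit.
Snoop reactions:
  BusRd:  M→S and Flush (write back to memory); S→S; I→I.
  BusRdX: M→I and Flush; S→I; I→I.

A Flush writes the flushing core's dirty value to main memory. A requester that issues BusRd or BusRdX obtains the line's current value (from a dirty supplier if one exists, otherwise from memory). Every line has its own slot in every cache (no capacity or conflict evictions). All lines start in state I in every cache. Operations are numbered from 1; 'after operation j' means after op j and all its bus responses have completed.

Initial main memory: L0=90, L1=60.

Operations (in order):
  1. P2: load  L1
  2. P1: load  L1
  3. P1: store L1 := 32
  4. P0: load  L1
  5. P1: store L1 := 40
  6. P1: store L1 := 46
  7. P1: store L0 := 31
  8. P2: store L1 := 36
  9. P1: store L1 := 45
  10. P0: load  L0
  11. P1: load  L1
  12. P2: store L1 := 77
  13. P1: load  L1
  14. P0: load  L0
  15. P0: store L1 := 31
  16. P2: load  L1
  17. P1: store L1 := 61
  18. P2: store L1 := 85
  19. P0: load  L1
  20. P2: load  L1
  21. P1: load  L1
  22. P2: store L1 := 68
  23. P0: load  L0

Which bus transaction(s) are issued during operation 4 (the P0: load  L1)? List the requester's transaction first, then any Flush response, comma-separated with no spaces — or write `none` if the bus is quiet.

  op1 P2: load  L1 → I/I/S on L1; bus BusRd; mem=60
  op2 P1: load  L1 → I/S/S on L1; bus BusRd; mem=60
  op3 P1: store L1 := 32 → I/M/I on L1; bus BusRdX; mem=60
  op4 P0: load  L1 → S/S/I on L1; bus BusRd Flush; mem=32
  op5 P1: store L1 := 40 → I/M/I on L1; bus BusRdX; mem=32
  op6 P1: store L1 := 46 → I/M/I on L1; bus (none); mem=32
  op7 P1: store L0 := 31 → I/M/I on L0; bus BusRdX; mem=90
  op8 P2: store L1 := 36 → I/I/M on L1; bus BusRdX Flush; mem=46
  op9 P1: store L1 := 45 → I/M/I on L1; bus BusRdX Flush; mem=36
  op10 P0: load  L0 → S/S/I on L0; bus BusRd Flush; mem=31
  op11 P1: load  L1 → I/M/I on L1; bus (none); mem=36
  op12 P2: store L1 := 77 → I/I/M on L1; bus BusRdX Flush; mem=45
  op13 P1: load  L1 → I/S/S on L1; bus BusRd Flush; mem=77
  op14 P0: load  L0 → S/S/I on L0; bus (none); mem=31
  op15 P0: store L1 := 31 → M/I/I on L1; bus BusRdX; mem=77
  op16 P2: load  L1 → S/I/S on L1; bus BusRd Flush; mem=31
  op17 P1: store L1 := 61 → I/M/I on L1; bus BusRdX; mem=31
  op18 P2: store L1 := 85 → I/I/M on L1; bus BusRdX Flush; mem=61
  op19 P0: load  L1 → S/I/S on L1; bus BusRd Flush; mem=85
  op20 P2: load  L1 → S/I/S on L1; bus (none); mem=85
  op21 P1: load  L1 → S/S/S on L1; bus BusRd; mem=85
  op22 P2: store L1 := 68 → I/I/M on L1; bus BusRdX; mem=85
  op23 P0: load  L0 → S/S/I on L0; bus (none); mem=31

bus = BusRd,Flush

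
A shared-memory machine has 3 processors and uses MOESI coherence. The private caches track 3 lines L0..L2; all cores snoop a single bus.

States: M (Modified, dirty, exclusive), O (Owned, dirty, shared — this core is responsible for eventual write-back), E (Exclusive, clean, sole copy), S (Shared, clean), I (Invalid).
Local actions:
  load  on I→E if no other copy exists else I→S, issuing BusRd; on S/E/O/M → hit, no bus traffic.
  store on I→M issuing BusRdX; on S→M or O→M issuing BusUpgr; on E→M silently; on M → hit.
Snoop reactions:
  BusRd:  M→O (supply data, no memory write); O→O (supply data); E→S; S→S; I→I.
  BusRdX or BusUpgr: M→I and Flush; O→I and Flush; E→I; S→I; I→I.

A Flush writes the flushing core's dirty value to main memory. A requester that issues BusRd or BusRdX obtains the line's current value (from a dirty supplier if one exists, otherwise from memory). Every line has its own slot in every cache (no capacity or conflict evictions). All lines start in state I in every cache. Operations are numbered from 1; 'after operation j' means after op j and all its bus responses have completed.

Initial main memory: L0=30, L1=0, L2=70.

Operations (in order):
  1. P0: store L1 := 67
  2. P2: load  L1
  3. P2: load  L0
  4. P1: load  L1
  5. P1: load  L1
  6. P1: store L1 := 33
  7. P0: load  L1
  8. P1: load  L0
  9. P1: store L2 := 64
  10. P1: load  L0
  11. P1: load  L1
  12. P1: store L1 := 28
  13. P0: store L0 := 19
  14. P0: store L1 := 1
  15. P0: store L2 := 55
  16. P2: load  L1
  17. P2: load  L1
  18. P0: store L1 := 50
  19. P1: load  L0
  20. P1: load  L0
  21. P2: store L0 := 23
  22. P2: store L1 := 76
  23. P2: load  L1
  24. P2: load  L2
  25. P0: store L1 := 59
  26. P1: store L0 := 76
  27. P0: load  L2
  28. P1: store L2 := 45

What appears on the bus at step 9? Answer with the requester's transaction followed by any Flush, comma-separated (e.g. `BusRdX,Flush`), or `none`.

bus = BusRdX

[1] P0: store L1 := 67 | P0:M(67), P1:I, P2:I | bus: BusRdX
[2] P2: load  L1 | P0:O(67), P1:I, P2:S(67) | bus: BusRd
[3] P2: load  L0 | P0:I, P1:I, P2:E(30) | bus: BusRd
[4] P1: load  L1 | P0:O(67), P1:S(67), P2:S(67) | bus: BusRd
[5] P1: load  L1 | P0:O(67), P1:S(67), P2:S(67) | bus: none
[6] P1: store L1 := 33 | P0:I, P1:M(33), P2:I | bus: BusUpgr,Flush
[7] P0: load  L1 | P0:S(33), P1:O(33), P2:I | bus: BusRd
[8] P1: load  L0 | P0:I, P1:S(30), P2:S(30) | bus: BusRd
[9] P1: store L2 := 64 | P0:I, P1:M(64), P2:I | bus: BusRdX
[10] P1: load  L0 | P0:I, P1:S(30), P2:S(30) | bus: none
[11] P1: load  L1 | P0:S(33), P1:O(33), P2:I | bus: none
[12] P1: store L1 := 28 | P0:I, P1:M(28), P2:I | bus: BusUpgr
[13] P0: store L0 := 19 | P0:M(19), P1:I, P2:I | bus: BusRdX
[14] P0: store L1 := 1 | P0:M(1), P1:I, P2:I | bus: BusRdX,Flush
[15] P0: store L2 := 55 | P0:M(55), P1:I, P2:I | bus: BusRdX,Flush
[16] P2: load  L1 | P0:O(1), P1:I, P2:S(1) | bus: BusRd
[17] P2: load  L1 | P0:O(1), P1:I, P2:S(1) | bus: none
[18] P0: store L1 := 50 | P0:M(50), P1:I, P2:I | bus: BusUpgr
[19] P1: load  L0 | P0:O(19), P1:S(19), P2:I | bus: BusRd
[20] P1: load  L0 | P0:O(19), P1:S(19), P2:I | bus: none
[21] P2: store L0 := 23 | P0:I, P1:I, P2:M(23) | bus: BusRdX,Flush
[22] P2: store L1 := 76 | P0:I, P1:I, P2:M(76) | bus: BusRdX,Flush
[23] P2: load  L1 | P0:I, P1:I, P2:M(76) | bus: none
[24] P2: load  L2 | P0:O(55), P1:I, P2:S(55) | bus: BusRd
[25] P0: store L1 := 59 | P0:M(59), P1:I, P2:I | bus: BusRdX,Flush
[26] P1: store L0 := 76 | P0:I, P1:M(76), P2:I | bus: BusRdX,Flush
[27] P0: load  L2 | P0:O(55), P1:I, P2:S(55) | bus: none
[28] P1: store L2 := 45 | P0:I, P1:M(45), P2:I | bus: BusRdX,Flush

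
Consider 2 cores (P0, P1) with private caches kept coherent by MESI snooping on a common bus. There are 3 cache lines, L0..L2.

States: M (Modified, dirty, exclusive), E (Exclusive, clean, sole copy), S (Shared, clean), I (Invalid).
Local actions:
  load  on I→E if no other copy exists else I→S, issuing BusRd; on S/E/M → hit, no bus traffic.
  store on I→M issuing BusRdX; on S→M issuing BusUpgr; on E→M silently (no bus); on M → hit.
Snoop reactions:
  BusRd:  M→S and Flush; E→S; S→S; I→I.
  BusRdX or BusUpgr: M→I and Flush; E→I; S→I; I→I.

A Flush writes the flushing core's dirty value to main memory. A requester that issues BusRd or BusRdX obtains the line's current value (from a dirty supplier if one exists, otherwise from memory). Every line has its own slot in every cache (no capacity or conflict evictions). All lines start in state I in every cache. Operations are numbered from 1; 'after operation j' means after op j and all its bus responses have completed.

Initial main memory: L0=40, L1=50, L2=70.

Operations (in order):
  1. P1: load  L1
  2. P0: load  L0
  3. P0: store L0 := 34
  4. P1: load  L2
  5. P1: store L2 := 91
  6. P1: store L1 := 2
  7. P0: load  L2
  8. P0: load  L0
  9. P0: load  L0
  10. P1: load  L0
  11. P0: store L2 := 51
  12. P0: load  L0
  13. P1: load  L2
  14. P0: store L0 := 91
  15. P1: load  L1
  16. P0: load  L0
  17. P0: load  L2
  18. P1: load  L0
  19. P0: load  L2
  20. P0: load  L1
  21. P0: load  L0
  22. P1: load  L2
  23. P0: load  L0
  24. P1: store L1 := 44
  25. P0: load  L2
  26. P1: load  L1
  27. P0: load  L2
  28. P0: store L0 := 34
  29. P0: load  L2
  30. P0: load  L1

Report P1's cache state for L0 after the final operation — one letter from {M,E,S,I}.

state = I

[1] P1: load  L1 | P0:I, P1:E(50) | bus: BusRd
[2] P0: load  L0 | P0:E(40), P1:I | bus: BusRd
[3] P0: store L0 := 34 | P0:M(34), P1:I | bus: none
[4] P1: load  L2 | P0:I, P1:E(70) | bus: BusRd
[5] P1: store L2 := 91 | P0:I, P1:M(91) | bus: none
[6] P1: store L1 := 2 | P0:I, P1:M(2) | bus: none
[7] P0: load  L2 | P0:S(91), P1:S(91) | bus: BusRd,Flush
[8] P0: load  L0 | P0:M(34), P1:I | bus: none
[9] P0: load  L0 | P0:M(34), P1:I | bus: none
[10] P1: load  L0 | P0:S(34), P1:S(34) | bus: BusRd,Flush
[11] P0: store L2 := 51 | P0:M(51), P1:I | bus: BusUpgr
[12] P0: load  L0 | P0:S(34), P1:S(34) | bus: none
[13] P1: load  L2 | P0:S(51), P1:S(51) | bus: BusRd,Flush
[14] P0: store L0 := 91 | P0:M(91), P1:I | bus: BusUpgr
[15] P1: load  L1 | P0:I, P1:M(2) | bus: none
[16] P0: load  L0 | P0:M(91), P1:I | bus: none
[17] P0: load  L2 | P0:S(51), P1:S(51) | bus: none
[18] P1: load  L0 | P0:S(91), P1:S(91) | bus: BusRd,Flush
[19] P0: load  L2 | P0:S(51), P1:S(51) | bus: none
[20] P0: load  L1 | P0:S(2), P1:S(2) | bus: BusRd,Flush
[21] P0: load  L0 | P0:S(91), P1:S(91) | bus: none
[22] P1: load  L2 | P0:S(51), P1:S(51) | bus: none
[23] P0: load  L0 | P0:S(91), P1:S(91) | bus: none
[24] P1: store L1 := 44 | P0:I, P1:M(44) | bus: BusUpgr
[25] P0: load  L2 | P0:S(51), P1:S(51) | bus: none
[26] P1: load  L1 | P0:I, P1:M(44) | bus: none
[27] P0: load  L2 | P0:S(51), P1:S(51) | bus: none
[28] P0: store L0 := 34 | P0:M(34), P1:I | bus: BusUpgr
[29] P0: load  L2 | P0:S(51), P1:S(51) | bus: none
[30] P0: load  L1 | P0:S(44), P1:S(44) | bus: BusRd,Flush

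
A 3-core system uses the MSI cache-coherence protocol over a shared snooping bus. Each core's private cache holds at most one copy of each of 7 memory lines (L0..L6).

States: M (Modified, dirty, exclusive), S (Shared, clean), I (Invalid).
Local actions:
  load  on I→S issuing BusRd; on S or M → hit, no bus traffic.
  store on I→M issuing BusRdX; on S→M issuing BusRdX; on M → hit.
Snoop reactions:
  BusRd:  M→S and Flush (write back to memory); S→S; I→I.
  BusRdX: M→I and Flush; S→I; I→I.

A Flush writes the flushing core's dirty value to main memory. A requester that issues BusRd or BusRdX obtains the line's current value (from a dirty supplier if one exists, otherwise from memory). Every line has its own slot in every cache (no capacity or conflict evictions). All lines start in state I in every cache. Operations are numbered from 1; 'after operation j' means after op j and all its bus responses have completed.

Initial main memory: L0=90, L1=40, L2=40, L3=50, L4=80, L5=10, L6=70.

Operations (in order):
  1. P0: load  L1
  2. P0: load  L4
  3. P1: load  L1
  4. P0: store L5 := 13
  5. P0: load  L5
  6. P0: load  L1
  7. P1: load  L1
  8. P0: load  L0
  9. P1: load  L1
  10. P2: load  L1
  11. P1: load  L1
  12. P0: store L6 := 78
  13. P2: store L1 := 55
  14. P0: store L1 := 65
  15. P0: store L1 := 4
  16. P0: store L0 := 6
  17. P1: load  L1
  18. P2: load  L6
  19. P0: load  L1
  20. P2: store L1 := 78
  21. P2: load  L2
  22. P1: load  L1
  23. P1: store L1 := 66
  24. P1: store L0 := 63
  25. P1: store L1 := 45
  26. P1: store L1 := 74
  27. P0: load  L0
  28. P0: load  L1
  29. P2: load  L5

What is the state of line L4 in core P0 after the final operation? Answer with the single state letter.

[1] P0: load  L1 | P0:S(40), P1:I, P2:I | bus: BusRd
[2] P0: load  L4 | P0:S(80), P1:I, P2:I | bus: BusRd
[3] P1: load  L1 | P0:S(40), P1:S(40), P2:I | bus: BusRd
[4] P0: store L5 := 13 | P0:M(13), P1:I, P2:I | bus: BusRdX
[5] P0: load  L5 | P0:M(13), P1:I, P2:I | bus: none
[6] P0: load  L1 | P0:S(40), P1:S(40), P2:I | bus: none
[7] P1: load  L1 | P0:S(40), P1:S(40), P2:I | bus: none
[8] P0: load  L0 | P0:S(90), P1:I, P2:I | bus: BusRd
[9] P1: load  L1 | P0:S(40), P1:S(40), P2:I | bus: none
[10] P2: load  L1 | P0:S(40), P1:S(40), P2:S(40) | bus: BusRd
[11] P1: load  L1 | P0:S(40), P1:S(40), P2:S(40) | bus: none
[12] P0: store L6 := 78 | P0:M(78), P1:I, P2:I | bus: BusRdX
[13] P2: store L1 := 55 | P0:I, P1:I, P2:M(55) | bus: BusRdX
[14] P0: store L1 := 65 | P0:M(65), P1:I, P2:I | bus: BusRdX,Flush
[15] P0: store L1 := 4 | P0:M(4), P1:I, P2:I | bus: none
[16] P0: store L0 := 6 | P0:M(6), P1:I, P2:I | bus: BusRdX
[17] P1: load  L1 | P0:S(4), P1:S(4), P2:I | bus: BusRd,Flush
[18] P2: load  L6 | P0:S(78), P1:I, P2:S(78) | bus: BusRd,Flush
[19] P0: load  L1 | P0:S(4), P1:S(4), P2:I | bus: none
[20] P2: store L1 := 78 | P0:I, P1:I, P2:M(78) | bus: BusRdX
[21] P2: load  L2 | P0:I, P1:I, P2:S(40) | bus: BusRd
[22] P1: load  L1 | P0:I, P1:S(78), P2:S(78) | bus: BusRd,Flush
[23] P1: store L1 := 66 | P0:I, P1:M(66), P2:I | bus: BusRdX
[24] P1: store L0 := 63 | P0:I, P1:M(63), P2:I | bus: BusRdX,Flush
[25] P1: store L1 := 45 | P0:I, P1:M(45), P2:I | bus: none
[26] P1: store L1 := 74 | P0:I, P1:M(74), P2:I | bus: none
[27] P0: load  L0 | P0:S(63), P1:S(63), P2:I | bus: BusRd,Flush
[28] P0: load  L1 | P0:S(74), P1:S(74), P2:I | bus: BusRd,Flush
[29] P2: load  L5 | P0:S(13), P1:I, P2:S(13) | bus: BusRd,Flush

state = S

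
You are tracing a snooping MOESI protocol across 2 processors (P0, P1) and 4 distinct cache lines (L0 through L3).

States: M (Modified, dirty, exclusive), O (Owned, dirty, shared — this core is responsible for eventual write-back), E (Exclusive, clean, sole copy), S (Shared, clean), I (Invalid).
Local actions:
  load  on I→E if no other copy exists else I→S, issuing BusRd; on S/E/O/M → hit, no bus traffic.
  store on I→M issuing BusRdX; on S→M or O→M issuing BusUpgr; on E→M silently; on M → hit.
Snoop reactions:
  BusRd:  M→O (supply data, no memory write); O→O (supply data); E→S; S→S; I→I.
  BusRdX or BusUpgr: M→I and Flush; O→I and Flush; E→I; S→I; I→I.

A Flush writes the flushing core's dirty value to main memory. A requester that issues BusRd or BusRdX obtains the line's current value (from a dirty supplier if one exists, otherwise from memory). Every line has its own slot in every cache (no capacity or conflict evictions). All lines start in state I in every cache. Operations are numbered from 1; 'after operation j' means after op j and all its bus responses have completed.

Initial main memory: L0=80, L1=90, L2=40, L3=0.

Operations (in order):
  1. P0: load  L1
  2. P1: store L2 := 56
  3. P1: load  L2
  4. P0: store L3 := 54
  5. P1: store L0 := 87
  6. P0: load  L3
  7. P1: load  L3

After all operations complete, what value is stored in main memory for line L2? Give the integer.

  op1 P0: load  L1 → E/I on L1; bus BusRd; mem=90
  op2 P1: store L2 := 56 → I/M on L2; bus BusRdX; mem=40
  op3 P1: load  L2 → I/M on L2; bus (none); mem=40
  op4 P0: store L3 := 54 → M/I on L3; bus BusRdX; mem=0
  op5 P1: store L0 := 87 → I/M on L0; bus BusRdX; mem=80
  op6 P0: load  L3 → M/I on L3; bus (none); mem=0
  op7 P1: load  L3 → O/S on L3; bus BusRd; mem=0

memory[L2] = 40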